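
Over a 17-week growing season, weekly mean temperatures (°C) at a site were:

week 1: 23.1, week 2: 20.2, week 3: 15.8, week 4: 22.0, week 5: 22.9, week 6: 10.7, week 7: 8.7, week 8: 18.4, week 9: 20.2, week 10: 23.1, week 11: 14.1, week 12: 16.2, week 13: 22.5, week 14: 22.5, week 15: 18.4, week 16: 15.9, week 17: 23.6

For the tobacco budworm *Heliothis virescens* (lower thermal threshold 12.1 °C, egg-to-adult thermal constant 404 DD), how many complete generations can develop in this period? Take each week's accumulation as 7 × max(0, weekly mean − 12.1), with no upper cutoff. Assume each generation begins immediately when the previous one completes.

2 generations

Weekly DD (7 × max(0, T̄ − 12.1)): 77.0, 56.7, 25.9, 69.3, 75.6, 0.0, 0.0, 44.1, 56.7, 77.0, 14.0, 28.7, 72.8, 72.8, 44.1, 26.6, 80.5.
Season total = 821.8 DD.
Complete generations = ⌊821.8 / 404⌋ = 2.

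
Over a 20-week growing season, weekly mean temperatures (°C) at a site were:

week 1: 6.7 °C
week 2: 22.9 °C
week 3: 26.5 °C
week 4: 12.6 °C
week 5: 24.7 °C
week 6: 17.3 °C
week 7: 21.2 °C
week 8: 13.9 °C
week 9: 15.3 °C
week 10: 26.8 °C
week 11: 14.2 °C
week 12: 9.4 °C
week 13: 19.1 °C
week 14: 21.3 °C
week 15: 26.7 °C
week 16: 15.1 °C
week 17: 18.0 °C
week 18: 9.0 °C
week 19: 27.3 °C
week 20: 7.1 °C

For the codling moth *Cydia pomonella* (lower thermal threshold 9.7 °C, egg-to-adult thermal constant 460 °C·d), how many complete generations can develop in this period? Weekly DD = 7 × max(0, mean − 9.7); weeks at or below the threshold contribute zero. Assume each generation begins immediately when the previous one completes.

2 generations

Weekly DD (7 × max(0, T̄ − 9.7)): 0.0, 92.4, 117.6, 20.3, 105.0, 53.2, 80.5, 29.4, 39.2, 119.7, 31.5, 0.0, 65.8, 81.2, 119.0, 37.8, 58.1, 0.0, 123.2, 0.0.
Season total = 1173.9 DD.
Complete generations = ⌊1173.9 / 460⌋ = 2.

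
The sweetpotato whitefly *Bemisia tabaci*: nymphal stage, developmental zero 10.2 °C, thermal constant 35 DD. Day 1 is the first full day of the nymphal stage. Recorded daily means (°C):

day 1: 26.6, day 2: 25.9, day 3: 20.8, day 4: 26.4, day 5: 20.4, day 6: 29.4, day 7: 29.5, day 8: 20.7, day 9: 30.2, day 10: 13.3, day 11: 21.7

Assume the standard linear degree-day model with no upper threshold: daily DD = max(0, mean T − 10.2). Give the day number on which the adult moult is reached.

day 3

Daily DD above 10.2 °C: 16.4, 15.7, 10.6, 16.2, 10.2, 19.2, 19.3, 10.5, 20.0, 3.1, 11.5.
Cumulative: 16.4, 32.1, 42.7, 58.9, 69.1, 88.3, 107.6, 118.1, 138.1, 141.2, 152.7.
The total first reaches 35 DD on day 3.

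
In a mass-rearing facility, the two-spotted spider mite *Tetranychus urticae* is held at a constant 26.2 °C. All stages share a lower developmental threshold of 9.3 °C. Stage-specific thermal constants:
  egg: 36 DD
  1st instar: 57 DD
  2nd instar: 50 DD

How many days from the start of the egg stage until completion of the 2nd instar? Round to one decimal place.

Daily accumulation at 26.2 °C = 26.2 − 9.3 = 16.9 DD/day.
Total K = 36 + 57 + 50 = 143 DD.
Total duration = 143 / 16.9 = 8.462 ≈ 8.5 days.

8.5 days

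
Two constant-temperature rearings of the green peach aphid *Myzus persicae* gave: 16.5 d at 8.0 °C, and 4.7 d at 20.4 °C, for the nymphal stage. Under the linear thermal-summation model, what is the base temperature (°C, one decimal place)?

3.1 °C

Equal thermal constants: D₁(T₁ − T_b) = D₂(T₂ − T_b).
16.5·(8.0 − T_b) = 4.7·(20.4 − T_b)
T_b = (16.5·8.0 − 4.7·20.4) / (16.5 − 4.7) = 36.12 / 11.8 = 3.061 °C ≈ 3.1 °C.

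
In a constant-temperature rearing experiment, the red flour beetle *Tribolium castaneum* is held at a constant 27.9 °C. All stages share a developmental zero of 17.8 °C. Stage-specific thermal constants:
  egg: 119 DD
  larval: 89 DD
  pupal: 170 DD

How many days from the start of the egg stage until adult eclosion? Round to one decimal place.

Daily accumulation at 27.9 °C = 27.9 − 17.8 = 10.1 DD/day.
Total K = 119 + 89 + 170 = 378 DD.
Total duration = 378 / 10.1 = 37.426 ≈ 37.4 days.

37.4 days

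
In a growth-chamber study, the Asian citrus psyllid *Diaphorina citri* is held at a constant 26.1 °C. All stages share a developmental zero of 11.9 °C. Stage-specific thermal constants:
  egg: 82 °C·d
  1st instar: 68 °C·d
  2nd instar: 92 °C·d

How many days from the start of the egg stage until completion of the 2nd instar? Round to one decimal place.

Daily accumulation at 26.1 °C = 26.1 − 11.9 = 14.2 DD/day.
Total K = 82 + 68 + 92 = 242 DD.
Total duration = 242 / 14.2 = 17.042 ≈ 17.0 days.

17.0 days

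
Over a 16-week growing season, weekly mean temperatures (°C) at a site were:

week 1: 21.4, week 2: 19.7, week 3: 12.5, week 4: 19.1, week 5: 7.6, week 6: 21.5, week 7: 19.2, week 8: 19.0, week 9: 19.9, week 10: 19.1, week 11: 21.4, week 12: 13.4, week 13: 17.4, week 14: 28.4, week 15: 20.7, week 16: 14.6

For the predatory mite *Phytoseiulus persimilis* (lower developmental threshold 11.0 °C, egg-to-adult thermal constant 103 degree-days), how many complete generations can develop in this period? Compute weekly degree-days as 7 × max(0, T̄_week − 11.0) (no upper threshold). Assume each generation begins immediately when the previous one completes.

8 generations

Weekly DD (7 × max(0, T̄ − 11.0)): 72.8, 60.9, 10.5, 56.7, 0.0, 73.5, 57.4, 56.0, 62.3, 56.7, 72.8, 16.8, 44.8, 121.8, 67.9, 25.2.
Season total = 856.1 DD.
Complete generations = ⌊856.1 / 103⌋ = 8.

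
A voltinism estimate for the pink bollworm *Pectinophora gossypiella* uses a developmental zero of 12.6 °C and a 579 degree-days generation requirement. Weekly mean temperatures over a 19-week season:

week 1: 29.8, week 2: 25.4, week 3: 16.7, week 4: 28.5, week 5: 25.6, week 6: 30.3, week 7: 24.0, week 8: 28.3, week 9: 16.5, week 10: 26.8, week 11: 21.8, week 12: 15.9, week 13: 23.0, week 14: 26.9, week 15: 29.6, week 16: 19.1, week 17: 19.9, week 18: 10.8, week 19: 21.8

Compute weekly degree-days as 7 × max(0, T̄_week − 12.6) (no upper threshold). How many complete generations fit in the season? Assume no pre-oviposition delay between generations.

2 generations

Weekly DD (7 × max(0, T̄ − 12.6)): 120.4, 89.6, 28.7, 111.3, 91.0, 123.9, 79.8, 109.9, 27.3, 99.4, 64.4, 23.1, 72.8, 100.1, 119.0, 45.5, 51.1, 0.0, 64.4.
Season total = 1421.7 DD.
Complete generations = ⌊1421.7 / 579⌋ = 2.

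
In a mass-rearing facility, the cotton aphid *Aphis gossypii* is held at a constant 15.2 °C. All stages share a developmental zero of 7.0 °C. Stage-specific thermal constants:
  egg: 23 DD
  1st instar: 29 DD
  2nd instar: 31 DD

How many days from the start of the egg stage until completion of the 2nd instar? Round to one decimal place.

Daily accumulation at 15.2 °C = 15.2 − 7.0 = 8.2 DD/day.
Total K = 23 + 29 + 31 = 83 DD.
Total duration = 83 / 8.2 = 10.122 ≈ 10.1 days.

10.1 days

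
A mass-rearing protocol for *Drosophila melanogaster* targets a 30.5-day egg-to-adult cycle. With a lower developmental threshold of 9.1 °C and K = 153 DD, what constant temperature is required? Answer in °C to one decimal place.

14.1 °C

Required daily accumulation = 153 / 30.5 = 5.016 DD/day.
T = T_base + 5.016 = 9.1 + 5.016 = 14.116 ≈ 14.1 °C.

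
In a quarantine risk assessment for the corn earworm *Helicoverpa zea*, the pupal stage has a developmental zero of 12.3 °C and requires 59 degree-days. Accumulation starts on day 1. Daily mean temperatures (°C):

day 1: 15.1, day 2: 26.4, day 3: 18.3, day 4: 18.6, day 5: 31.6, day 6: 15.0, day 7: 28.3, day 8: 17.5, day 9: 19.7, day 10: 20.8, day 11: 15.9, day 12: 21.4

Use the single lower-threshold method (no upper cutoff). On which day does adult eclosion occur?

day 7

Daily DD above 12.3 °C: 2.8, 14.1, 6.0, 6.3, 19.3, 2.7, 16.0, 5.2, 7.4, 8.5, 3.6, 9.1.
Cumulative: 2.8, 16.9, 22.9, 29.2, 48.5, 51.2, 67.2, 72.4, 79.8, 88.3, 91.9, 101.0.
The total first reaches 59 DD on day 7.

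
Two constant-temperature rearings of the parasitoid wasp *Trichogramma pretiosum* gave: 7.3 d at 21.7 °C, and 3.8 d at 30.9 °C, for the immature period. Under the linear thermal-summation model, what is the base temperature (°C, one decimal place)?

11.7 °C

Linear rate model ⇒ the product D·(T − T_b) is constant across temperatures.
7.3·(21.7 − T_b) = 3.8·(30.9 − T_b)
T_b = (7.3·21.7 − 3.8·30.9) / (7.3 − 3.8) = 40.99 / 3.5 = 11.711 °C ≈ 11.7 °C.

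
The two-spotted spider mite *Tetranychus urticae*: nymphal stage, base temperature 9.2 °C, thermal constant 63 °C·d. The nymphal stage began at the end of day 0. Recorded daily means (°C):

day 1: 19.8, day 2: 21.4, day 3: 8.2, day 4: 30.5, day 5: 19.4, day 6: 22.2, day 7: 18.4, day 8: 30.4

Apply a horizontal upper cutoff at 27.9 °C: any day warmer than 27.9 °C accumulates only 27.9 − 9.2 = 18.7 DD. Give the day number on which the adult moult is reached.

day 6

Daily DD above 9.2 °C (capped at 18.7): 10.6, 12.2, 0.0, 18.7, 10.2, 13.0, 9.2, 18.7.
Cumulative: 10.6, 22.8, 22.8, 41.5, 51.7, 64.7, 73.9, 92.6.
The total first reaches 63 DD on day 6.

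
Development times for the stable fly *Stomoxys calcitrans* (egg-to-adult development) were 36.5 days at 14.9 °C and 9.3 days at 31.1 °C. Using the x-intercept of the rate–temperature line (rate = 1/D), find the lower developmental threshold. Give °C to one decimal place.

Under the model K = D·(T − T_b), so D₁·(T₁ − T_b) = D₂·(T₂ − T_b).
36.5·(14.9 − T_b) = 9.3·(31.1 − T_b)
T_b = (36.5·14.9 − 9.3·31.1) / (36.5 − 9.3) = 254.62 / 27.2 = 9.361 °C ≈ 9.4 °C.

9.4 °C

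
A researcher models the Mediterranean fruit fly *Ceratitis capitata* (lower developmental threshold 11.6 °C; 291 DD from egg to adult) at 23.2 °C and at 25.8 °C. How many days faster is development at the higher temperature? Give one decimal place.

4.6 days

At 23.2 °C: 291 / (23.2 − 11.6) = 291 / 11.6 = 25.086 d.
At 25.8 °C: 291 / (25.8 − 11.6) = 291 / 14.2 = 20.493 d.
Difference = |25.086 − 20.493| = 4.593 ≈ 4.6 days.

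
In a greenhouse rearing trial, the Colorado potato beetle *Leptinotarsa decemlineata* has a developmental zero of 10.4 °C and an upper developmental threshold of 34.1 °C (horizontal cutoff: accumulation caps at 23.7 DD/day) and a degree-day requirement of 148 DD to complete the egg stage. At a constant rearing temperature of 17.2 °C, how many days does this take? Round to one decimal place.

Daily accumulation = 17.2 − 10.4 = 6.8 DD/day.
Duration = 148 / 6.8 = 21.765 ≈ 21.8 days.

21.8 days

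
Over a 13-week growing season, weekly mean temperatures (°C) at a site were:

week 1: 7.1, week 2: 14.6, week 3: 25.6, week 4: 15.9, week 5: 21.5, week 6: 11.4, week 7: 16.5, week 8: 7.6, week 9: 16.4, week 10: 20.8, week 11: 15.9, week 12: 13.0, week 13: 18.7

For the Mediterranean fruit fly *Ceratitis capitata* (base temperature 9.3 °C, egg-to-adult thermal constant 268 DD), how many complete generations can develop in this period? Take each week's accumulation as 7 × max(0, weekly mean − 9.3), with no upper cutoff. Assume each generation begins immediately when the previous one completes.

Weekly DD (7 × max(0, T̄ − 9.3)): 0.0, 37.1, 114.1, 46.2, 85.4, 14.7, 50.4, 0.0, 49.7, 80.5, 46.2, 25.9, 65.8.
Season total = 616.0 DD.
Complete generations = ⌊616.0 / 268⌋ = 2.

2 generations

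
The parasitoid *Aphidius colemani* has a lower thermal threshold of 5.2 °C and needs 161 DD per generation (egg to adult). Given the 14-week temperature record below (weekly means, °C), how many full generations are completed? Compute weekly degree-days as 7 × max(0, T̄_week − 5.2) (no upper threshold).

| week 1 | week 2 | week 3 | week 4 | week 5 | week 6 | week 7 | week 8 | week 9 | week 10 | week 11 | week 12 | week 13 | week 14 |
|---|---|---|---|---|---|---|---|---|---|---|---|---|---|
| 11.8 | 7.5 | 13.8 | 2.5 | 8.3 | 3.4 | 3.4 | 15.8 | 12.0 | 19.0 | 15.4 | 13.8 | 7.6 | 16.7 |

3 generations

Weekly DD (7 × max(0, T̄ − 5.2)): 46.2, 16.1, 60.2, 0.0, 21.7, 0.0, 0.0, 74.2, 47.6, 96.6, 71.4, 60.2, 16.8, 80.5.
Season total = 591.5 DD.
Complete generations = ⌊591.5 / 161⌋ = 3.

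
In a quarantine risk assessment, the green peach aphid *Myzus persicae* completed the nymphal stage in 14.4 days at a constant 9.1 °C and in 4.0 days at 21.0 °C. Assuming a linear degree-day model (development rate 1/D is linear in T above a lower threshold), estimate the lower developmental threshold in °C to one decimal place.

4.5 °C

Under the model K = D·(T − T_b), so D₁·(T₁ − T_b) = D₂·(T₂ − T_b).
14.4·(9.1 − T_b) = 4.0·(21.0 − T_b)
T_b = (14.4·9.1 − 4.0·21.0) / (14.4 − 4.0) = 47.04 / 10.4 = 4.523 °C ≈ 4.5 °C.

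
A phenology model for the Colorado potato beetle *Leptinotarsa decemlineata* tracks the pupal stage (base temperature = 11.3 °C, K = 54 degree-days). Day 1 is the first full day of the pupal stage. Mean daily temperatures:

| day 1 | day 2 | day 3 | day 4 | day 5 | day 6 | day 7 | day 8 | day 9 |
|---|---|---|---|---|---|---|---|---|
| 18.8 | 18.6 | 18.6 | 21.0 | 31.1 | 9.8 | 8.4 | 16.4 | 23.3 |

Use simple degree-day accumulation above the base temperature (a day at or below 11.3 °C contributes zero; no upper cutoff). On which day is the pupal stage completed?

day 8

Daily DD above 11.3 °C: 7.5, 7.3, 7.3, 9.7, 19.8, 0.0, 0.0, 5.1, 12.0.
Cumulative: 7.5, 14.8, 22.1, 31.8, 51.6, 51.6, 51.6, 56.7, 68.7.
The total first reaches 54 DD on day 8.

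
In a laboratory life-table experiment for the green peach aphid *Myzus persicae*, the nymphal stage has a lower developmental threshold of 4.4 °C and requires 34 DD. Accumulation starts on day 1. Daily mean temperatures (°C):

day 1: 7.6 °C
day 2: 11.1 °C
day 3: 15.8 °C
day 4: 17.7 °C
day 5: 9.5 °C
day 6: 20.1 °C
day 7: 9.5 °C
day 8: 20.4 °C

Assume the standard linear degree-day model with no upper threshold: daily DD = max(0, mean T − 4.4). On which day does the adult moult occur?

Daily DD above 4.4 °C: 3.2, 6.7, 11.4, 13.3, 5.1, 15.7, 5.1, 16.0.
Cumulative: 3.2, 9.9, 21.3, 34.6, 39.7, 55.4, 60.5, 76.5.
The total first reaches 34 DD on day 4.

day 4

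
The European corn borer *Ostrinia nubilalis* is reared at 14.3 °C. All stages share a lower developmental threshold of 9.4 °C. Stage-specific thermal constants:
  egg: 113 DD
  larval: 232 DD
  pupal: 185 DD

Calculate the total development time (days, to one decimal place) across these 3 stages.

Daily accumulation at 14.3 °C = 14.3 − 9.4 = 4.9 DD/day.
Total K = 113 + 232 + 185 = 530 DD.
Total duration = 530 / 4.9 = 108.163 ≈ 108.2 days.

108.2 days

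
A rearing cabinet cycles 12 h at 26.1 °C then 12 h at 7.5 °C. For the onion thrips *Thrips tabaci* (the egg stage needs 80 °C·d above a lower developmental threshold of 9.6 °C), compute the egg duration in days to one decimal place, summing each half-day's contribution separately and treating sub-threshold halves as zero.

Day half: max(0, 26.1 − 9.6) × 0.5 = 16.5 × 0.5 = 8.25 DD.
Night half: max(0, 7.5 − 9.6) × 0.5 = 0.0 × 0.5 = 0.00 DD.
Per 24 h: 8.25 DD/day.
Duration = 80 / 8.25 = 9.697 ≈ 9.7 days.

9.7 days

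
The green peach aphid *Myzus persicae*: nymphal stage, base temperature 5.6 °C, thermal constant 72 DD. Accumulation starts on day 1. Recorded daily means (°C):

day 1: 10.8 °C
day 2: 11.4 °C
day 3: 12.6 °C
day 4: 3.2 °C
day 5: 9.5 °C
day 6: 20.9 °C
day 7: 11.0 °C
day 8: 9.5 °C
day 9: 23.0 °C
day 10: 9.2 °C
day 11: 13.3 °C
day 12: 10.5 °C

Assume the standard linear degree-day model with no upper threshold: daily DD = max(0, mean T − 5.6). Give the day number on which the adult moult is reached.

day 11

Daily DD above 5.6 °C: 5.2, 5.8, 7.0, 0.0, 3.9, 15.3, 5.4, 3.9, 17.4, 3.6, 7.7, 4.9.
Cumulative: 5.2, 11.0, 18.0, 18.0, 21.9, 37.2, 42.6, 46.5, 63.9, 67.5, 75.2, 80.1.
The total first reaches 72 DD on day 11.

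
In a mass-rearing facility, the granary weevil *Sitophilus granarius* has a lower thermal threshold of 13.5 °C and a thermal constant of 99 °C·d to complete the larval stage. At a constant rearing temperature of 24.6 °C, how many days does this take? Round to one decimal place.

8.9 days

Daily accumulation = 24.6 − 13.5 = 11.1 DD/day.
Duration = 99 / 11.1 = 8.919 ≈ 8.9 days.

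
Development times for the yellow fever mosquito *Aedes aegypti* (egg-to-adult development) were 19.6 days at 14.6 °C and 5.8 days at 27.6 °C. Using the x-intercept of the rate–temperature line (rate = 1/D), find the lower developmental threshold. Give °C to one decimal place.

Under the model K = D·(T − T_b), so D₁·(T₁ − T_b) = D₂·(T₂ − T_b).
19.6·(14.6 − T_b) = 5.8·(27.6 − T_b)
T_b = (19.6·14.6 − 5.8·27.6) / (19.6 − 5.8) = 126.08 / 13.8 = 9.136 °C ≈ 9.1 °C.

9.1 °C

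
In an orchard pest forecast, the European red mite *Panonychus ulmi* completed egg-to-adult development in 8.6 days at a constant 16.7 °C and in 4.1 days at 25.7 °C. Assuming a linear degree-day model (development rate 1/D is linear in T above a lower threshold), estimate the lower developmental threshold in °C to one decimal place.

Equal thermal constants: D₁(T₁ − T_b) = D₂(T₂ − T_b).
8.6·(16.7 − T_b) = 4.1·(25.7 − T_b)
T_b = (8.6·16.7 − 4.1·25.7) / (8.6 − 4.1) = 38.25 / 4.5 = 8.500 °C ≈ 8.5 °C.

8.5 °C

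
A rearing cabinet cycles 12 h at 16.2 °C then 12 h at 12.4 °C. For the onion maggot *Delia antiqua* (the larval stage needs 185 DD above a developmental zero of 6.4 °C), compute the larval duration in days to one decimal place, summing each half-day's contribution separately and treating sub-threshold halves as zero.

Day half: max(0, 16.2 − 6.4) × 0.5 = 9.8 × 0.5 = 4.90 DD.
Night half: max(0, 12.4 − 6.4) × 0.5 = 6.0 × 0.5 = 3.00 DD.
Per 24 h: 7.90 DD/day.
Duration = 185 / 7.90 = 23.418 ≈ 23.4 days.

23.4 days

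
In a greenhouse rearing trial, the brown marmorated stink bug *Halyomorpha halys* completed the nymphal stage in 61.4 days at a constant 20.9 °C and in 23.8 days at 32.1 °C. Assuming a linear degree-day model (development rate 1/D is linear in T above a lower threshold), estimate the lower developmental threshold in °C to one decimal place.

Equal thermal constants: D₁(T₁ − T_b) = D₂(T₂ − T_b).
61.4·(20.9 − T_b) = 23.8·(32.1 − T_b)
T_b = (61.4·20.9 − 23.8·32.1) / (61.4 − 23.8) = 519.28 / 37.6 = 13.811 °C ≈ 13.8 °C.

13.8 °C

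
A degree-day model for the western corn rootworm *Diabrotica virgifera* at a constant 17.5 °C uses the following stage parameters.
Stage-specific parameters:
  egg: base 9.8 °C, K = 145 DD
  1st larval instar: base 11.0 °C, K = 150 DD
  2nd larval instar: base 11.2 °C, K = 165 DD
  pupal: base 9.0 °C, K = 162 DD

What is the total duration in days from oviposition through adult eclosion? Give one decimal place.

egg: 145 / (17.5 − 9.8) = 145 / 7.7 = 18.831 d.
1st larval instar: 150 / (17.5 − 11.0) = 150 / 6.5 = 23.077 d.
2nd larval instar: 165 / (17.5 − 11.2) = 165 / 6.3 = 26.190 d.
pupal: 162 / (17.5 − 9.0) = 162 / 8.5 = 19.059 d.
Sum = 87.157 ≈ 87.2 days.

87.2 days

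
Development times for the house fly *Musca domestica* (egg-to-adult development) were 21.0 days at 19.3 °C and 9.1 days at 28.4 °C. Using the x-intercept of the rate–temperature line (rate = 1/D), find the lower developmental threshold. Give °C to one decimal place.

12.3 °C

Under the model K = D·(T − T_b), so D₁·(T₁ − T_b) = D₂·(T₂ − T_b).
21.0·(19.3 − T_b) = 9.1·(28.4 − T_b)
T_b = (21.0·19.3 − 9.1·28.4) / (21.0 − 9.1) = 146.86 / 11.9 = 12.341 °C ≈ 12.3 °C.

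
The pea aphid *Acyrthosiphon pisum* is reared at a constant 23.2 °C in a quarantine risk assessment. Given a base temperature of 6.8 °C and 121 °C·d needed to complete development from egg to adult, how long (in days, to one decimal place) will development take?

7.4 days

Daily accumulation = 23.2 − 6.8 = 16.4 DD/day.
Duration = 121 / 16.4 = 7.378 ≈ 7.4 days.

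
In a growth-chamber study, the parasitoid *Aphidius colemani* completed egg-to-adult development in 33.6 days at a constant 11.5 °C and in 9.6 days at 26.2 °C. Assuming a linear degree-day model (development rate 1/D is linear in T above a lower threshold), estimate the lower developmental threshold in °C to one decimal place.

Under the model K = D·(T − T_b), so D₁·(T₁ − T_b) = D₂·(T₂ − T_b).
33.6·(11.5 − T_b) = 9.6·(26.2 − T_b)
T_b = (33.6·11.5 − 9.6·26.2) / (33.6 − 9.6) = 134.88 / 24.0 = 5.620 °C ≈ 5.6 °C.

5.6 °C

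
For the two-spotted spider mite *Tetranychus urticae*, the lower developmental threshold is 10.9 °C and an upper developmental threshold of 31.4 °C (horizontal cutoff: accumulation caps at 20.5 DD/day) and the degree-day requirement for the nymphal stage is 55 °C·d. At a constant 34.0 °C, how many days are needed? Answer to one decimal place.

Temperature 34.0 °C exceeds the upper threshold, so daily accumulation caps at 31.4 − 10.9 = 20.5 DD/day.
Duration = 55 / 20.5 = 2.683 ≈ 2.7 days.

2.7 days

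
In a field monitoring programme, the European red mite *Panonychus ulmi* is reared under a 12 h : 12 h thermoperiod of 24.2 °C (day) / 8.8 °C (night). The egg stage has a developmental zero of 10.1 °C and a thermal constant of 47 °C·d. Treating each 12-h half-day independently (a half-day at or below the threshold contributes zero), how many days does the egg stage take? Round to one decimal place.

6.7 days

Day half: max(0, 24.2 − 10.1) × 0.5 = 14.1 × 0.5 = 7.05 DD.
Night half: max(0, 8.8 − 10.1) × 0.5 = 0.0 × 0.5 = 0.00 DD.
Per 24 h: 7.05 DD/day.
Duration = 47 / 7.05 = 6.667 ≈ 6.7 days.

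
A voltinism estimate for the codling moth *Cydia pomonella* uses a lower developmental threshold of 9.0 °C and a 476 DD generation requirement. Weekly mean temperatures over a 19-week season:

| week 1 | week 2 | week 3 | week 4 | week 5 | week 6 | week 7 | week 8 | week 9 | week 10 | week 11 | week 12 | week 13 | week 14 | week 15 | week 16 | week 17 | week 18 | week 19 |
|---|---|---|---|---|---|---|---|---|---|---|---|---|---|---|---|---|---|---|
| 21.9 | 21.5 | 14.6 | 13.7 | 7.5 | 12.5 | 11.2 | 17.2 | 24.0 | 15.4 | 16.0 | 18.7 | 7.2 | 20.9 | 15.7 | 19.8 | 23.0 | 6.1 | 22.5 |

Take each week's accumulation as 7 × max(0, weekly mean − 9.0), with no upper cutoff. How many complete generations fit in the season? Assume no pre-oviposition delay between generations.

Weekly DD (7 × max(0, T̄ − 9.0)): 90.3, 87.5, 39.2, 32.9, 0.0, 24.5, 15.4, 57.4, 105.0, 44.8, 49.0, 67.9, 0.0, 83.3, 46.9, 75.6, 98.0, 0.0, 94.5.
Season total = 1012.2 DD.
Complete generations = ⌊1012.2 / 476⌋ = 2.

2 generations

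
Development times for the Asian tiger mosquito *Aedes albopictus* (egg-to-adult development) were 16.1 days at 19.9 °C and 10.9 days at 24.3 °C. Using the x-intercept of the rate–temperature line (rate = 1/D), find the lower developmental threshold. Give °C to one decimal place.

Linear rate model ⇒ the product D·(T − T_b) is constant across temperatures.
16.1·(19.9 − T_b) = 10.9·(24.3 − T_b)
T_b = (16.1·19.9 − 10.9·24.3) / (16.1 − 10.9) = 55.52 / 5.2 = 10.677 °C ≈ 10.7 °C.

10.7 °C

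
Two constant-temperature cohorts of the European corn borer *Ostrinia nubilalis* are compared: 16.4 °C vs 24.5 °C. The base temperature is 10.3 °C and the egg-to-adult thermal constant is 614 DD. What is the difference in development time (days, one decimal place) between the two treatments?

57.4 days

At 16.4 °C: 614 / (16.4 − 10.3) = 614 / 6.1 = 100.656 d.
At 24.5 °C: 614 / (24.5 − 10.3) = 614 / 14.2 = 43.239 d.
Difference = |100.656 − 43.239| = 57.416 ≈ 57.4 days.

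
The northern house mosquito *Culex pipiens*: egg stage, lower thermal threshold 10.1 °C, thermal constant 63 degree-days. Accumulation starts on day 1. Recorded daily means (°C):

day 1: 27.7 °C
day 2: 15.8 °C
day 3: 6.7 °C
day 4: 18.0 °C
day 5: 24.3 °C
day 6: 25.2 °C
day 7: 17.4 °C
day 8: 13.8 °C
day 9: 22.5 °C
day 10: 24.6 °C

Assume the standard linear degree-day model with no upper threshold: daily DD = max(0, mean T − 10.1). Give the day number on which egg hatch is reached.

Daily DD above 10.1 °C: 17.6, 5.7, 0.0, 7.9, 14.2, 15.1, 7.3, 3.7, 12.4, 14.5.
Cumulative: 17.6, 23.3, 23.3, 31.2, 45.4, 60.5, 67.8, 71.5, 83.9, 98.4.
The total first reaches 63 DD on day 7.

day 7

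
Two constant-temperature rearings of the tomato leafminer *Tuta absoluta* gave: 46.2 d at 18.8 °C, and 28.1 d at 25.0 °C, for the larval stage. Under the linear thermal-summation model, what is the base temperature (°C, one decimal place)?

Under the model K = D·(T − T_b), so D₁·(T₁ − T_b) = D₂·(T₂ − T_b).
46.2·(18.8 − T_b) = 28.1·(25.0 − T_b)
T_b = (46.2·18.8 − 28.1·25.0) / (46.2 − 28.1) = 166.06 / 18.1 = 9.175 °C ≈ 9.2 °C.

9.2 °C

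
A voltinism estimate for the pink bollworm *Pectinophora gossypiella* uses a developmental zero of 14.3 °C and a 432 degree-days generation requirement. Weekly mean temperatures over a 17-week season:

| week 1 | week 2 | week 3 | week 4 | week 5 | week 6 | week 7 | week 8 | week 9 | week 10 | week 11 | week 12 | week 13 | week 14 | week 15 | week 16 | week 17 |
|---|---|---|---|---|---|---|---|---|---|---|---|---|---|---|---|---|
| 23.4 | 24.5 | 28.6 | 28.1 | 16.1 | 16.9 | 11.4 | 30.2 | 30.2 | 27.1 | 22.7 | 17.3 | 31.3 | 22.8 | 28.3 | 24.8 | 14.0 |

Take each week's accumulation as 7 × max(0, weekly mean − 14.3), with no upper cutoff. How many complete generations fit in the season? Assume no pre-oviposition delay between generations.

2 generations

Weekly DD (7 × max(0, T̄ − 14.3)): 63.7, 71.4, 100.1, 96.6, 12.6, 18.2, 0.0, 111.3, 111.3, 89.6, 58.8, 21.0, 119.0, 59.5, 98.0, 73.5, 0.0.
Season total = 1104.6 DD.
Complete generations = ⌊1104.6 / 432⌋ = 2.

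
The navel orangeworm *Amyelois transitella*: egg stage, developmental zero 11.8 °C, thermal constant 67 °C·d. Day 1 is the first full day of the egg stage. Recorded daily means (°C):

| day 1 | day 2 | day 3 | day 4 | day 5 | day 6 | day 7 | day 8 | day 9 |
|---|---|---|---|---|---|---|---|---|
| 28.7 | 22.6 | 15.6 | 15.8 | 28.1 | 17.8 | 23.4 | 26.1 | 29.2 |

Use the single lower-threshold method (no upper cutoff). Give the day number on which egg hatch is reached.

Daily DD above 11.8 °C: 16.9, 10.8, 3.8, 4.0, 16.3, 6.0, 11.6, 14.3, 17.4.
Cumulative: 16.9, 27.7, 31.5, 35.5, 51.8, 57.8, 69.4, 83.7, 101.1.
The total first reaches 67 DD on day 7.

day 7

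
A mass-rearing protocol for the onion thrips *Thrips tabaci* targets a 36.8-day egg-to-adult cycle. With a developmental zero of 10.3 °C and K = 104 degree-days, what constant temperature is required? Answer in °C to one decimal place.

Required daily accumulation = 104 / 36.8 = 2.826 DD/day.
T = T_base + 2.826 = 10.3 + 2.826 = 13.126 ≈ 13.1 °C.

13.1 °C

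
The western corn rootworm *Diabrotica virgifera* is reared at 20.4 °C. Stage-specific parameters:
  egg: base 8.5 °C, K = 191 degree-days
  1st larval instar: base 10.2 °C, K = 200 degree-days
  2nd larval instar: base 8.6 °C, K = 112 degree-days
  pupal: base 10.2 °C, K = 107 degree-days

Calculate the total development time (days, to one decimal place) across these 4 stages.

55.6 days

egg: 191 / (20.4 − 8.5) = 191 / 11.9 = 16.050 d.
1st larval instar: 200 / (20.4 − 10.2) = 200 / 10.2 = 19.608 d.
2nd larval instar: 112 / (20.4 − 8.6) = 112 / 11.8 = 9.492 d.
pupal: 107 / (20.4 − 10.2) = 107 / 10.2 = 10.490 d.
Sum = 55.640 ≈ 55.6 days.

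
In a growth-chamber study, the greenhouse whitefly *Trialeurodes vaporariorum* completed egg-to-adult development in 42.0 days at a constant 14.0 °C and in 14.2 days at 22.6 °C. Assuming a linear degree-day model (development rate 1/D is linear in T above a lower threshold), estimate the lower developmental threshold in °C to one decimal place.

Under the model K = D·(T − T_b), so D₁·(T₁ − T_b) = D₂·(T₂ − T_b).
42.0·(14.0 − T_b) = 14.2·(22.6 − T_b)
T_b = (42.0·14.0 − 14.2·22.6) / (42.0 − 14.2) = 267.08 / 27.8 = 9.607 °C ≈ 9.6 °C.

9.6 °C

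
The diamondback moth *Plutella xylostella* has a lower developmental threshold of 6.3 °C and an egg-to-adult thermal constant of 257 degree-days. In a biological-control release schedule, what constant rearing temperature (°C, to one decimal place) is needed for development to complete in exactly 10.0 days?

32.0 °C

Required daily accumulation = 257 / 10.0 = 25.700 DD/day.
T = T_base + 25.700 = 6.3 + 25.700 = 32.000 ≈ 32.0 °C.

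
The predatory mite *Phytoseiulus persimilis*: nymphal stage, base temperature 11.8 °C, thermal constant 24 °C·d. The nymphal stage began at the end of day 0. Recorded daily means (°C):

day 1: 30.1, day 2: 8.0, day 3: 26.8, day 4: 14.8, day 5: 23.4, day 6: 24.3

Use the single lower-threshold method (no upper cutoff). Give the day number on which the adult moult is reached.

day 3

Daily DD above 11.8 °C: 18.3, 0.0, 15.0, 3.0, 11.6, 12.5.
Cumulative: 18.3, 18.3, 33.3, 36.3, 47.9, 60.4.
The total first reaches 24 DD on day 3.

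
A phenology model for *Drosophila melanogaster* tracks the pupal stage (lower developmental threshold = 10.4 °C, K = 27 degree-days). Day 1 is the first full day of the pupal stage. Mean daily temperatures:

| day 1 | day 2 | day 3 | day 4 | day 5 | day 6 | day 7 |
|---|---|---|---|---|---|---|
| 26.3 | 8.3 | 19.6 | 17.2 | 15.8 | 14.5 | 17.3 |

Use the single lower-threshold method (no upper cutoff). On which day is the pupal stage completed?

day 4

Daily DD above 10.4 °C: 15.9, 0.0, 9.2, 6.8, 5.4, 4.1, 6.9.
Cumulative: 15.9, 15.9, 25.1, 31.9, 37.3, 41.4, 48.3.
The total first reaches 27 DD on day 4.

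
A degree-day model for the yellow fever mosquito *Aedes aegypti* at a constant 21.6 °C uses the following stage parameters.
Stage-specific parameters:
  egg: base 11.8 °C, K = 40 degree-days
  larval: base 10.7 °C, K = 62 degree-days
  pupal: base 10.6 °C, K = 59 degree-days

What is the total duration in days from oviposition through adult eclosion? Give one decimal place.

egg: 40 / (21.6 − 11.8) = 40 / 9.8 = 4.082 d.
larval: 62 / (21.6 − 10.7) = 62 / 10.9 = 5.688 d.
pupal: 59 / (21.6 − 10.6) = 59 / 11.0 = 5.364 d.
Sum = 15.133 ≈ 15.1 days.

15.1 days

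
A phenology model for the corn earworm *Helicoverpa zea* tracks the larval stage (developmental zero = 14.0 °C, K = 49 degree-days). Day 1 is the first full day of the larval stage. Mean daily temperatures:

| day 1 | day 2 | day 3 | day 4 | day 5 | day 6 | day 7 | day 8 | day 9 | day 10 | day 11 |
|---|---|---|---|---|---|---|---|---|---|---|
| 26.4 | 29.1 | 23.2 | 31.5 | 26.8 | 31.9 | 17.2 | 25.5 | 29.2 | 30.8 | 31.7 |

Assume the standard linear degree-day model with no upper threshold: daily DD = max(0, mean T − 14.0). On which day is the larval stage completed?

day 4

Daily DD above 14.0 °C: 12.4, 15.1, 9.2, 17.5, 12.8, 17.9, 3.2, 11.5, 15.2, 16.8, 17.7.
Cumulative: 12.4, 27.5, 36.7, 54.2, 67.0, 84.9, 88.1, 99.6, 114.8, 131.6, 149.3.
The total first reaches 49 DD on day 4.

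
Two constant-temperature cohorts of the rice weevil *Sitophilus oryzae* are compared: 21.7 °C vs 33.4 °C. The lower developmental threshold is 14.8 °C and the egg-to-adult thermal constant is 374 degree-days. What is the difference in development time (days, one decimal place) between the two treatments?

At 21.7 °C: 374 / (21.7 − 14.8) = 374 / 6.9 = 54.203 d.
At 33.4 °C: 374 / (33.4 − 14.8) = 374 / 18.6 = 20.108 d.
Difference = |54.203 − 20.108| = 34.095 ≈ 34.1 days.

34.1 days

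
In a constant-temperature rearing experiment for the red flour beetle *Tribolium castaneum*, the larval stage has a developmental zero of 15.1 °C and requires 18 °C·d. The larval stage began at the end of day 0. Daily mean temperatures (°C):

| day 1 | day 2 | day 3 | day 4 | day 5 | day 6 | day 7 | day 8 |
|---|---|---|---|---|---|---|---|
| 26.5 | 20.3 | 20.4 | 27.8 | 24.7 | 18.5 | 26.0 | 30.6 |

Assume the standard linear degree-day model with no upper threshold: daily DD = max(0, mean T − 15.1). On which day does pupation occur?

day 3

Daily DD above 15.1 °C: 11.4, 5.2, 5.3, 12.7, 9.6, 3.4, 10.9, 15.5.
Cumulative: 11.4, 16.6, 21.9, 34.6, 44.2, 47.6, 58.5, 74.0.
The total first reaches 18 DD on day 3.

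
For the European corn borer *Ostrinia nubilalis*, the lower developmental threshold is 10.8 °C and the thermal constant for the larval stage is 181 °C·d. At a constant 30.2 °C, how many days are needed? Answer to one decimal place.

Daily accumulation = 30.2 − 10.8 = 19.4 DD/day.
Duration = 181 / 19.4 = 9.330 ≈ 9.3 days.

9.3 days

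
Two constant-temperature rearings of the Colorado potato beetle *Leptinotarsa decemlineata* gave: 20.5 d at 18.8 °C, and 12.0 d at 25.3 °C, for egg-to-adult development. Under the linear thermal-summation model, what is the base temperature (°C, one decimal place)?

Linear rate model ⇒ the product D·(T − T_b) is constant across temperatures.
20.5·(18.8 − T_b) = 12.0·(25.3 − T_b)
T_b = (20.5·18.8 − 12.0·25.3) / (20.5 − 12.0) = 81.80 / 8.5 = 9.624 °C ≈ 9.6 °C.

9.6 °C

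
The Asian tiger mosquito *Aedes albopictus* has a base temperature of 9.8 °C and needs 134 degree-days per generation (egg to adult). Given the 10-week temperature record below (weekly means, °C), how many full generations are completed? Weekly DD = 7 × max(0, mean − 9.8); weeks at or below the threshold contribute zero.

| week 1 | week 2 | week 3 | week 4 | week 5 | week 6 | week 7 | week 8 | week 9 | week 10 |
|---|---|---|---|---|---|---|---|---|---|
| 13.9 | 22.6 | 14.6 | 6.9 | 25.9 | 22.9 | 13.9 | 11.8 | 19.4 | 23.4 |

Weekly DD (7 × max(0, T̄ − 9.8)): 28.7, 89.6, 33.6, 0.0, 112.7, 91.7, 28.7, 14.0, 67.2, 95.2.
Season total = 561.4 DD.
Complete generations = ⌊561.4 / 134⌋ = 4.

4 generations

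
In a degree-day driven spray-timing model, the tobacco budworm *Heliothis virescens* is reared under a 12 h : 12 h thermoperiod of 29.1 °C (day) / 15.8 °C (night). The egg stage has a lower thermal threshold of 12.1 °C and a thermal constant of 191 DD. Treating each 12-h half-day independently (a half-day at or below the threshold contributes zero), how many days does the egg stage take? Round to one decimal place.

Day half: max(0, 29.1 − 12.1) × 0.5 = 17.0 × 0.5 = 8.50 DD.
Night half: max(0, 15.8 − 12.1) × 0.5 = 3.7 × 0.5 = 1.85 DD.
Per 24 h: 10.35 DD/day.
Duration = 191 / 10.35 = 18.454 ≈ 18.5 days.

18.5 days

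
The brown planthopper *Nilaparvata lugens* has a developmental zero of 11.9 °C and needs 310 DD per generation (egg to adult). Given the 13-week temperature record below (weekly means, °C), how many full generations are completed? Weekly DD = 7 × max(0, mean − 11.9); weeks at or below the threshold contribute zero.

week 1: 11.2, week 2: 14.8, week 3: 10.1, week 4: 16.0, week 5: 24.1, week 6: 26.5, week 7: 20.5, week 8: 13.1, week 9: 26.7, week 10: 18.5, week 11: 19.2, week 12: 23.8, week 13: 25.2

Weekly DD (7 × max(0, T̄ − 11.9)): 0.0, 20.3, 0.0, 28.7, 85.4, 102.2, 60.2, 8.4, 103.6, 46.2, 51.1, 83.3, 93.1.
Season total = 682.5 DD.
Complete generations = ⌊682.5 / 310⌋ = 2.

2 generations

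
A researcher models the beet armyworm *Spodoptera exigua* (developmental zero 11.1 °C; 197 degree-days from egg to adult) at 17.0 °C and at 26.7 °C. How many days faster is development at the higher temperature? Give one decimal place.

At 17.0 °C: 197 / (17.0 − 11.1) = 197 / 5.9 = 33.390 d.
At 26.7 °C: 197 / (26.7 − 11.1) = 197 / 15.6 = 12.628 d.
Difference = |33.390 − 12.628| = 20.762 ≈ 20.8 days.

20.8 days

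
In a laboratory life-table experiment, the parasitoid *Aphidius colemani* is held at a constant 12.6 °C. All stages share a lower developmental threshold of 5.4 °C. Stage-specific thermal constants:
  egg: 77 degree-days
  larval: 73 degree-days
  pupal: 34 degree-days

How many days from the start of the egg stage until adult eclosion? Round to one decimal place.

25.6 days

Daily accumulation at 12.6 °C = 12.6 − 5.4 = 7.2 DD/day.
Total K = 77 + 73 + 34 = 184 DD.
Total duration = 184 / 7.2 = 25.556 ≈ 25.6 days.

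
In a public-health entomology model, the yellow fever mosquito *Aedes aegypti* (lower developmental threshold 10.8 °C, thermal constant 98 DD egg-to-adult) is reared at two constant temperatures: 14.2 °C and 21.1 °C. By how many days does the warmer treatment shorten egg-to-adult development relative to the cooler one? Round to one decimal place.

19.3 days

At 14.2 °C: 98 / (14.2 − 10.8) = 98 / 3.4 = 28.824 d.
At 21.1 °C: 98 / (21.1 − 10.8) = 98 / 10.3 = 9.515 d.
Difference = |28.824 − 9.515| = 19.309 ≈ 19.3 days.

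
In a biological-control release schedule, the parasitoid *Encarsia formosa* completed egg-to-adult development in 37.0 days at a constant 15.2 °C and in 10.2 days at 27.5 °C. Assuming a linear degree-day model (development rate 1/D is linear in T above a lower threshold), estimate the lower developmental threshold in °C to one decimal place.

Linear rate model ⇒ the product D·(T − T_b) is constant across temperatures.
37.0·(15.2 − T_b) = 10.2·(27.5 − T_b)
T_b = (37.0·15.2 − 10.2·27.5) / (37.0 − 10.2) = 281.90 / 26.8 = 10.519 °C ≈ 10.5 °C.

10.5 °C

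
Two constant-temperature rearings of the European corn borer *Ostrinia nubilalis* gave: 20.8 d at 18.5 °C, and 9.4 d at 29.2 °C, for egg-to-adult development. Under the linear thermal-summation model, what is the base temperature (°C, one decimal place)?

9.7 °C

Equal thermal constants: D₁(T₁ − T_b) = D₂(T₂ − T_b).
20.8·(18.5 − T_b) = 9.4·(29.2 − T_b)
T_b = (20.8·18.5 − 9.4·29.2) / (20.8 − 9.4) = 110.32 / 11.4 = 9.677 °C ≈ 9.7 °C.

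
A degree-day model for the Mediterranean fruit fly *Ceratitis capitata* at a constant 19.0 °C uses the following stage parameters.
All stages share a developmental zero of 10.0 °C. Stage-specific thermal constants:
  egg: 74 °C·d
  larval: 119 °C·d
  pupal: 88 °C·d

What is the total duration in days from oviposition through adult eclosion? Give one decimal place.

31.2 days

Daily accumulation at 19.0 °C = 19.0 − 10.0 = 9.0 DD/day.
Total K = 74 + 119 + 88 = 281 DD.
Total duration = 281 / 9.0 = 31.222 ≈ 31.2 days.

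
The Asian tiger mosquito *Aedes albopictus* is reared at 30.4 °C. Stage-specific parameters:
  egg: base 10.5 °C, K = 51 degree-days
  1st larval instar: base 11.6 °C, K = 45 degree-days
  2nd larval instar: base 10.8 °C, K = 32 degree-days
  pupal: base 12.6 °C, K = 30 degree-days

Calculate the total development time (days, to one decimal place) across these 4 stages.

egg: 51 / (30.4 − 10.5) = 51 / 19.9 = 2.563 d.
1st larval instar: 45 / (30.4 − 11.6) = 45 / 18.8 = 2.394 d.
2nd larval instar: 32 / (30.4 − 10.8) = 32 / 19.6 = 1.633 d.
pupal: 30 / (30.4 − 12.6) = 30 / 17.8 = 1.685 d.
Sum = 8.274 ≈ 8.3 days.

8.3 days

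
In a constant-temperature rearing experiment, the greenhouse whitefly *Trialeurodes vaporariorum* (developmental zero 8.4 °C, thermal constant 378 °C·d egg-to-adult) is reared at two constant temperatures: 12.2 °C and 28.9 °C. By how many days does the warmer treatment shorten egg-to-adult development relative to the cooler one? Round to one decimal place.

At 12.2 °C: 378 / (12.2 − 8.4) = 378 / 3.8 = 99.474 d.
At 28.9 °C: 378 / (28.9 − 8.4) = 378 / 20.5 = 18.439 d.
Difference = |99.474 − 18.439| = 81.035 ≈ 81.0 days.

81.0 days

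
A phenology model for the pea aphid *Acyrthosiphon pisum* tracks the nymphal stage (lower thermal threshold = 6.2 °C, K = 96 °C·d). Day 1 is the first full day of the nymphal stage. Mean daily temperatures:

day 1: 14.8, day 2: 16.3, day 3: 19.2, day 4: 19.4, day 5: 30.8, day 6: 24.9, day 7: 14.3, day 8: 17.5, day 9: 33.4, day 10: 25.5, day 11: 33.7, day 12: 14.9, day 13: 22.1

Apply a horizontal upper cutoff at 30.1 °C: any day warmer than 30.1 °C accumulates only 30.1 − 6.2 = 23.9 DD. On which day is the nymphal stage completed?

Daily DD above 6.2 °C (capped at 23.9): 8.6, 10.1, 13.0, 13.2, 23.9, 18.7, 8.1, 11.3, 23.9, 19.3, 23.9, 8.7, 15.9.
Cumulative: 8.6, 18.7, 31.7, 44.9, 68.8, 87.5, 95.6, 106.9, 130.8, 150.1, 174.0, 182.7, 198.6.
The total first reaches 96 DD on day 8.

day 8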